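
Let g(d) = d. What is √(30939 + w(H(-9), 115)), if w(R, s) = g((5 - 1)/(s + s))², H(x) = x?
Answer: √409168279/115 ≈ 175.89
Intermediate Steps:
w(R, s) = 4/s² (w(R, s) = ((5 - 1)/(s + s))² = (4/((2*s)))² = (4*(1/(2*s)))² = (2/s)² = 4/s²)
√(30939 + w(H(-9), 115)) = √(30939 + 4/115²) = √(30939 + 4*(1/13225)) = √(30939 + 4/13225) = √(409168279/13225) = √409168279/115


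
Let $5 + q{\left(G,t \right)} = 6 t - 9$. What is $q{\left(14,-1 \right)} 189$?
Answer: $-3780$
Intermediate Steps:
$q{\left(G,t \right)} = -14 + 6 t$ ($q{\left(G,t \right)} = -5 + \left(6 t - 9\right) = -5 + \left(-9 + 6 t\right) = -14 + 6 t$)
$q{\left(14,-1 \right)} 189 = \left(-14 + 6 \left(-1\right)\right) 189 = \left(-14 - 6\right) 189 = \left(-20\right) 189 = -3780$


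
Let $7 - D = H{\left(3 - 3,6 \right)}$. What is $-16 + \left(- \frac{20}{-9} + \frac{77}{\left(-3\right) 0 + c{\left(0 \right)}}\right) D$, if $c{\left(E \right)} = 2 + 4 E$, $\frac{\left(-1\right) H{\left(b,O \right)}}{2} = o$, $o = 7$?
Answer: $\frac{5035}{6} \approx 839.17$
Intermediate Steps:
$H{\left(b,O \right)} = -14$ ($H{\left(b,O \right)} = \left(-2\right) 7 = -14$)
$D = 21$ ($D = 7 - -14 = 7 + 14 = 21$)
$-16 + \left(- \frac{20}{-9} + \frac{77}{\left(-3\right) 0 + c{\left(0 \right)}}\right) D = -16 + \left(- \frac{20}{-9} + \frac{77}{\left(-3\right) 0 + \left(2 + 4 \cdot 0\right)}\right) 21 = -16 + \left(\left(-20\right) \left(- \frac{1}{9}\right) + \frac{77}{0 + \left(2 + 0\right)}\right) 21 = -16 + \left(\frac{20}{9} + \frac{77}{0 + 2}\right) 21 = -16 + \left(\frac{20}{9} + \frac{77}{2}\right) 21 = -16 + \frac{733}{18} \cdot 21 = -16 + \frac{5131}{6} = \frac{5035}{6}$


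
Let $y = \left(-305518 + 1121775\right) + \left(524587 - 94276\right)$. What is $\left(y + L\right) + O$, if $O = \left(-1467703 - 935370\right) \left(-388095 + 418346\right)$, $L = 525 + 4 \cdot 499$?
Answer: $-72694112234$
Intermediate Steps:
$L = 2521$ ($L = 525 + 1996 = 2521$)
$y = 1246568$ ($y = 816257 + \left(524587 - 94276\right) = 816257 + 430311 = 1246568$)
$O = -72695361323$ ($O = \left(-2403073\right) 30251 = -72695361323$)
$\left(y + L\right) + O = \left(1246568 + 2521\right) - 72695361323 = 1249089 - 72695361323 = -72694112234$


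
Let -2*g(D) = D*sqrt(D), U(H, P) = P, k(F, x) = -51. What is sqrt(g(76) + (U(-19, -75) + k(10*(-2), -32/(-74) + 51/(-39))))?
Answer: sqrt(-126 - 76*sqrt(19)) ≈ 21.384*I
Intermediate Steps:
g(D) = -D**(3/2)/2 (g(D) = -D*sqrt(D)/2 = -D**(3/2)/2)
sqrt(g(76) + (U(-19, -75) + k(10*(-2), -32/(-74) + 51/(-39)))) = sqrt(-76*sqrt(19) + (-75 - 51)) = sqrt(-76*sqrt(19) - 126) = sqrt(-126 - 76*sqrt(19))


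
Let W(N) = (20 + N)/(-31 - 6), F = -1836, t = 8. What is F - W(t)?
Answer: -67904/37 ≈ -1835.2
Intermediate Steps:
W(N) = -20/37 - N/37 (W(N) = (20 + N)/(-37) = (20 + N)*(-1/37) = -20/37 - N/37)
F - W(t) = -1836 - (-20/37 - 1/37*8) = -1836 - (-20/37 - 8/37) = -1836 - 1*(-28/37) = -1836 + 28/37 = -67904/37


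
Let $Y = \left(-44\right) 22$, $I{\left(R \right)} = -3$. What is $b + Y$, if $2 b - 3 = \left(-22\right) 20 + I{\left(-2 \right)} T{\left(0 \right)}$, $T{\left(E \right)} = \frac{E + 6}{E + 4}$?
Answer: $- \frac{4755}{4} \approx -1188.8$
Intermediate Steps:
$T{\left(E \right)} = \frac{6 + E}{4 + E}$
$Y = -968$
$b = - \frac{883}{4}$ ($b = \frac{3}{2} + \frac{\left(-22\right) 20 - 3 \frac{6 + 0}{4 + 0}}{2} = \frac{3}{2} + \frac{-440 - 3 \cdot \frac{1}{4} \cdot 6}{2} = \frac{3}{2} + \frac{-440 - \frac{9}{2}}{2} = \frac{3}{2} + \frac{1}{2} \left(- \frac{889}{2}\right) = \frac{3}{2} - \frac{889}{4} = - \frac{883}{4} \approx -220.75$)
$b + Y = - \frac{883}{4} - 968 = - \frac{4755}{4}$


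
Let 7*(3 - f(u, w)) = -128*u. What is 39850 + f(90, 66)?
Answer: 290491/7 ≈ 41499.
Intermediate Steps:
f(u, w) = 3 + 128*u/7 (f(u, w) = 3 - (-128)*u/7 = 3 + 128*u/7)
39850 + f(90, 66) = 39850 + (3 + (128/7)*90) = 39850 + (3 + 11520/7) = 39850 + 11541/7 = 290491/7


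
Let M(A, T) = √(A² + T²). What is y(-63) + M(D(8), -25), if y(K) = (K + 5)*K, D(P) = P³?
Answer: 3654 + √262769 ≈ 4166.6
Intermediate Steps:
y(K) = K*(5 + K) (y(K) = (5 + K)*K = K*(5 + K))
y(-63) + M(D(8), -25) = -63*(5 - 63) + √((8³)² + (-25)²) = -63*(-58) + √(512² + 625) = 3654 + √(262144 + 625) = 3654 + √262769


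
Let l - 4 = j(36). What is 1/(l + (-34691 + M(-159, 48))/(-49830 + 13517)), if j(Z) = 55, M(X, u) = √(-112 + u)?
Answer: 39529569227/2370008478514 + 72626*I/1185004239257 ≈ 0.016679 + 6.1288e-8*I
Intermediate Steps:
l = 59 (l = 4 + 55 = 59)
1/(l + (-34691 + M(-159, 48))/(-49830 + 13517)) = 1/(59 + (-34691 + √(-112 + 48))/(-49830 + 13517)) = 1/(59 + (-34691 + √(-64))/(-36313)) = 1/(59 + (-34691 + 8*I)*(-1/36313)) = 1/(59 + (34691/36313 - 8*I/36313)) = 1/(2177158/36313 - 8*I/36313) = 1318633969*(2177158/36313 + 8*I/36313)/4740016957028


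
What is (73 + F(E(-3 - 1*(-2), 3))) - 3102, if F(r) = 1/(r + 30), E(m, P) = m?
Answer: -87840/29 ≈ -3029.0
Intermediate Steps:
F(r) = 1/(30 + r)
(73 + F(E(-3 - 1*(-2), 3))) - 3102 = (73 + 1/(30 + (-3 - 1*(-2)))) - 3102 = (73 + 1/(30 + (-3 + 2))) - 3102 = (73 + 1/(30 - 1)) - 3102 = (73 + 1/29) - 3102 = 2118/29 - 3102 = -87840/29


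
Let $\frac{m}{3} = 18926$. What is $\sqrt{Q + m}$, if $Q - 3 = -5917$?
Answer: $68 \sqrt{11} \approx 225.53$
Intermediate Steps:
$m = 56778$ ($m = 3 \cdot 18926 = 56778$)
$Q = -5914$ ($Q = 3 - 5917 = -5914$)
$\sqrt{Q + m} = \sqrt{-5914 + 56778} = \sqrt{50864} = 68 \sqrt{11}$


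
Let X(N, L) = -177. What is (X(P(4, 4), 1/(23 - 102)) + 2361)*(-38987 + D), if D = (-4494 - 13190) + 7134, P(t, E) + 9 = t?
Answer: -108188808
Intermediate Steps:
P(t, E) = -9 + t
D = -10550 (D = -17684 + 7134 = -10550)
(X(P(4, 4), 1/(23 - 102)) + 2361)*(-38987 + D) = (-177 + 2361)*(-38987 - 10550) = 2184*(-49537) = -108188808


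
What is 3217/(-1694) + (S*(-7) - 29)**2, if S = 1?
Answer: 2192207/1694 ≈ 1294.1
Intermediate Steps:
3217/(-1694) + (S*(-7) - 29)**2 = 3217/(-1694) + (1*(-7) - 29)**2 = 3217*(-1/1694) + (-7 - 29)**2 = -3217/1694 + (-36)**2 = -3217/1694 + 1296 = 2192207/1694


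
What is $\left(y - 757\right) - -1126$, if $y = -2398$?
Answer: $-2029$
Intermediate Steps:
$\left(y - 757\right) - -1126 = \left(-2398 - 757\right) - -1126 = -3155 + \left(-132 + 1258\right) = -3155 + 1126 = -2029$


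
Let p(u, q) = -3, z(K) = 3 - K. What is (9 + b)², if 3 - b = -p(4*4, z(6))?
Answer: 81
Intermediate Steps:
b = 0 (b = 3 - (-1)*(-3) = 3 - 1*3 = 3 - 3 = 0)
(9 + b)² = (9 + 0)² = 9² = 81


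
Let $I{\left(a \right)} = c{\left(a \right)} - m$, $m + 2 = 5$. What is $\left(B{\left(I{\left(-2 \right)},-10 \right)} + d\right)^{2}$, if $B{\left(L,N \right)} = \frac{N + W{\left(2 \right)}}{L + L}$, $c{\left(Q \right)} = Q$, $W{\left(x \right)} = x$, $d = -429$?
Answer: $\frac{4583881}{25} \approx 1.8336 \cdot 10^{5}$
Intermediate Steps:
$m = 3$ ($m = -2 + 5 = 3$)
$I{\left(a \right)} = -3 + a$ ($I{\left(a \right)} = a - 3 = -3 + a$)
$B{\left(L,N \right)} = \frac{2 + N}{2 L}$ ($B{\left(L,N \right)} = \frac{N + 2}{L + L} = \frac{2 + N}{2 L}$)
$\left(B{\left(I{\left(-2 \right)},-10 \right)} + d\right)^{2} = \left(\frac{2 - 10}{2 \left(-3 - 2\right)} - 429\right)^{2} = \left(\frac{1}{2} \frac{1}{-5} \left(-8\right) - 429\right)^{2} = \left(\frac{1}{2} \left(- \frac{1}{5}\right) \left(-8\right) - 429\right)^{2} = \left(\frac{4}{5} - 429\right)^{2} = \left(- \frac{2141}{5}\right)^{2} = \frac{4583881}{25}$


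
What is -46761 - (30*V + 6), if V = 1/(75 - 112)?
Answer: -1730349/37 ≈ -46766.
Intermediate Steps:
V = -1/37 (V = 1/(-37) = -1/37 ≈ -0.027027)
-46761 - (30*V + 6) = -46761 - (30*(-1/37) + 6) = -46761 - (-30/37 + 6) = -46761 - 1*192/37 = -46761 - 192/37 = -1730349/37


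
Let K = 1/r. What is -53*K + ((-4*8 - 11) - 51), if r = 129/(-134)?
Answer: -5024/129 ≈ -38.946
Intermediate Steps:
r = -129/134 (r = 129*(-1/134) = -129/134 ≈ -0.96269)
K = -134/129 (K = 1/(-129/134) = -134/129 ≈ -1.0388)
-53*K + ((-4*8 - 11) - 51) = -53*(-134/129) + ((-4*8 - 11) - 51) = 7102/129 + ((-32 - 11) - 51) = 7102/129 + (-43 - 51) = 7102/129 - 94 = -5024/129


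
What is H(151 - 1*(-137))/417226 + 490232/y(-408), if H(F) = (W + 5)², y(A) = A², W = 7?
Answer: 12785094203/4340819304 ≈ 2.9453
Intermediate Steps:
H(F) = 144 (H(F) = (7 + 5)² = 12² = 144)
H(151 - 1*(-137))/417226 + 490232/y(-408) = 144/417226 + 490232/((-408)²) = 144*(1/417226) + 490232/166464 = 72/208613 + 490232*(1/166464) = 72/208613 + 61279/20808 = 12785094203/4340819304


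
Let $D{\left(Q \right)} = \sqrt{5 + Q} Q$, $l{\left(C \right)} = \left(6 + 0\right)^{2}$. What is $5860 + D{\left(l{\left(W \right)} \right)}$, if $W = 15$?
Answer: $5860 + 36 \sqrt{41} \approx 6090.5$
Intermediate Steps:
$l{\left(C \right)} = 36$ ($l{\left(C \right)} = 6^{2} = 36$)
$D{\left(Q \right)} = Q \sqrt{5 + Q}$
$5860 + D{\left(l{\left(W \right)} \right)} = 5860 + 36 \sqrt{5 + 36} = 5860 + 36 \sqrt{41}$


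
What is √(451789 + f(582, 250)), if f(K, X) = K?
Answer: √452371 ≈ 672.58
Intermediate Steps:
√(451789 + f(582, 250)) = √(451789 + 582) = √452371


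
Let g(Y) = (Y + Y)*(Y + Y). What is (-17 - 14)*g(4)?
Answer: -1984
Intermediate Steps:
g(Y) = 4*Y² (g(Y) = (2*Y)*(2*Y) = 4*Y²)
(-17 - 14)*g(4) = (-17 - 14)*(4*4²) = -124*16 = -31*64 = -1984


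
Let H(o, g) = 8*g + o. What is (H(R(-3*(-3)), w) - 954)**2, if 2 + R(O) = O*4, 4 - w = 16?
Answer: 1032256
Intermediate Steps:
w = -12 (w = 4 - 1*16 = 4 - 16 = -12)
R(O) = -2 + 4*O (R(O) = -2 + O*4 = -2 + 4*O)
H(o, g) = o + 8*g
(H(R(-3*(-3)), w) - 954)**2 = (((-2 + 4*(-3*(-3))) + 8*(-12)) - 954)**2 = (((-2 + 4*9) - 96) - 954)**2 = (((-2 + 36) - 96) - 954)**2 = ((34 - 96) - 954)**2 = (-62 - 954)**2 = (-1016)**2 = 1032256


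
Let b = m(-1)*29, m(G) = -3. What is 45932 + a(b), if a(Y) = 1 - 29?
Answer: 45904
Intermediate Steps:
b = -87 (b = -3*29 = -87)
a(Y) = -28
45932 + a(b) = 45932 - 28 = 45904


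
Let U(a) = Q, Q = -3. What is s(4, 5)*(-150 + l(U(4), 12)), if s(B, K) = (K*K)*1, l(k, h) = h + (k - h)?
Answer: -3825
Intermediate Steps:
U(a) = -3
l(k, h) = k
s(B, K) = K**2 (s(B, K) = K**2*1 = K**2)
s(4, 5)*(-150 + l(U(4), 12)) = 5**2*(-150 - 3) = 25*(-153) = -3825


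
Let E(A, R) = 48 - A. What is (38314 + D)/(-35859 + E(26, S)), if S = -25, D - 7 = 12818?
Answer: -51139/35837 ≈ -1.4270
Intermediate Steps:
D = 12825 (D = 7 + 12818 = 12825)
(38314 + D)/(-35859 + E(26, S)) = (38314 + 12825)/(-35859 + (48 - 1*26)) = 51139/(-35859 + (48 - 26)) = 51139/(-35859 + 22) = 51139/(-35837) = 51139*(-1/35837) = -51139/35837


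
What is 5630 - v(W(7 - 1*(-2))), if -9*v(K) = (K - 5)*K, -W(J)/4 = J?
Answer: 5794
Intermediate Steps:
W(J) = -4*J
v(K) = -K*(-5 + K)/9 (v(K) = -(K - 5)*K/9 = -(-5 + K)*K/9 = -K*(-5 + K)/9)
5630 - v(W(7 - 1*(-2))) = 5630 - (-4*(7 - 1*(-2)))*(5 - (-4)*(7 - 1*(-2)))/9 = 5630 - (-4*(7 + 2))*(5 - (-4)*(7 + 2))/9 = 5630 - (-4*9)*(5 - (-4)*9)/9 = 5630 - (-36)*(5 - 1*(-36))/9 = 5630 - (-36)*(5 + 36)/9 = 5630 - (-36)*41/9 = 5630 - 1*(-164) = 5630 + 164 = 5794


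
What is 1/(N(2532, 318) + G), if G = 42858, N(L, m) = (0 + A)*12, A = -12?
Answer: 1/42714 ≈ 2.3412e-5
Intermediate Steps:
N(L, m) = -144 (N(L, m) = (0 - 12)*12 = -12*12 = -144)
1/(N(2532, 318) + G) = 1/(-144 + 42858) = 1/42714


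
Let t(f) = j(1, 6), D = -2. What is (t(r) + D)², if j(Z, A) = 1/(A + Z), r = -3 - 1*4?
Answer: 169/49 ≈ 3.4490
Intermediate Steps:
r = -7 (r = -3 - 4 = -7)
t(f) = ⅐ (t(f) = 1/(6 + 1) = 1/7 = ⅐)
(t(r) + D)² = (⅐ - 2)² = (-13/7)² = 169/49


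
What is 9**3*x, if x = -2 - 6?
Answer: -5832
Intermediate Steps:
x = -8
9**3*x = 9**3*(-8) = 729*(-8) = -5832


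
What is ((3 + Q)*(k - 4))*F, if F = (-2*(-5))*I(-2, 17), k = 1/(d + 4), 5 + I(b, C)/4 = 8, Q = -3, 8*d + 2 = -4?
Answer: 0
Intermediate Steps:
d = -¾ (d = -¼ + (⅛)*(-4) = -¼ - ½ = -¾ ≈ -0.75000)
I(b, C) = 12 (I(b, C) = -20 + 4*8 = -20 + 32 = 12)
k = 4/13 (k = 1/(-¾ + 4) = 1/(13/4) = 4/13 ≈ 0.30769)
F = 120 (F = -2*(-5)*12 = 10*12 = 120)
((3 + Q)*(k - 4))*F = ((3 - 3)*(4/13 - 4))*120 = (0*(-48/13))*120 = 0*120 = 0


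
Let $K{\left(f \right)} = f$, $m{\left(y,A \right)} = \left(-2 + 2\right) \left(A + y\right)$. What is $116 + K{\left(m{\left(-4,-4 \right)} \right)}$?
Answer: $116$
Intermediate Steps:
$m{\left(y,A \right)} = 0$ ($m{\left(y,A \right)} = 0 \left(A + y\right) = 0$)
$116 + K{\left(m{\left(-4,-4 \right)} \right)} = 116 + 0 = 116$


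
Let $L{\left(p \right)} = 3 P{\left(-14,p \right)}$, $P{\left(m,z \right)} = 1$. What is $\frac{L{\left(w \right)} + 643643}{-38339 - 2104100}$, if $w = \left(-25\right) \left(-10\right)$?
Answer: $- \frac{643646}{2142439} \approx -0.30043$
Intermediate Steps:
$w = 250$
$L{\left(p \right)} = 3$ ($L{\left(p \right)} = 3 \cdot 1 = 3$)
$\frac{L{\left(w \right)} + 643643}{-38339 - 2104100} = \frac{3 + 643643}{-38339 - 2104100} = \frac{643646}{-2142439} = 643646 \left(- \frac{1}{2142439}\right) = - \frac{643646}{2142439}$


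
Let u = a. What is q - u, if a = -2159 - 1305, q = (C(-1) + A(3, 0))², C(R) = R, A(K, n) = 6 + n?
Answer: 3489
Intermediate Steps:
q = 25 (q = (-1 + (6 + 0))² = (-1 + 6)² = 5² = 25)
a = -3464
u = -3464
q - u = 25 - 1*(-3464) = 25 + 3464 = 3489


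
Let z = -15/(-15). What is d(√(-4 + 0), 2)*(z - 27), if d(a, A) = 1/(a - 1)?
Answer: 26/5 + 52*I/5 ≈ 5.2 + 10.4*I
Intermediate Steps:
d(a, A) = 1/(-1 + a)
z = 1 (z = -15*(-1/15) = 1)
d(√(-4 + 0), 2)*(z - 27) = (1 - 27)/(-1 + √(-4 + 0)) = -26/(-1 + √(-4)) = -26/(-1 + 2*I) = ((-1 - 2*I)/5)*(-26) = -26*(-1 - 2*I)/5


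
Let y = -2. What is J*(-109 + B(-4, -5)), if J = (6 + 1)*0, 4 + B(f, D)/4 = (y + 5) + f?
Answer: 0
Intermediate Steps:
B(f, D) = -4 + 4*f (B(f, D) = -16 + 4*((-2 + 5) + f) = -16 + 4*(3 + f) = -16 + (12 + 4*f) = -4 + 4*f)
J = 0 (J = 7*0 = 0)
J*(-109 + B(-4, -5)) = 0*(-109 + (-4 + 4*(-4))) = 0*(-109 + (-4 - 16)) = 0*(-109 - 20) = 0*(-129) = 0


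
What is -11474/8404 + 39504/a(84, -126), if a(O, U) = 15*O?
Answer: 13230599/441210 ≈ 29.987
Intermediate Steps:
-11474/8404 + 39504/a(84, -126) = -11474/8404 + 39504/((15*84)) = -11474*1/8404 + 39504/1260 = -5737/4202 + 39504*(1/1260) = -5737/4202 + 3292/105 = 13230599/441210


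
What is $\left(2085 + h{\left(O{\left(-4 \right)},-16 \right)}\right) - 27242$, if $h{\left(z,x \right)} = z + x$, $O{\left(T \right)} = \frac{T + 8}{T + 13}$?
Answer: $- \frac{226553}{9} \approx -25173.0$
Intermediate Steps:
$O{\left(T \right)} = \frac{8 + T}{13 + T}$
$h{\left(z,x \right)} = x + z$
$\left(2085 + h{\left(O{\left(-4 \right)},-16 \right)}\right) - 27242 = \left(2085 - \left(16 - \frac{8 - 4}{13 - 4}\right)\right) - 27242 = \left(2085 - \left(16 - \frac{1}{9} \cdot 4\right)\right) - 27242 = \left(2085 + \left(-16 + \frac{1}{9} \cdot 4\right)\right) - 27242 = \left(2085 + \left(-16 + \frac{4}{9}\right)\right) - 27242 = \left(2085 - \frac{140}{9}\right) - 27242 = \frac{18625}{9} - 27242 = - \frac{226553}{9}$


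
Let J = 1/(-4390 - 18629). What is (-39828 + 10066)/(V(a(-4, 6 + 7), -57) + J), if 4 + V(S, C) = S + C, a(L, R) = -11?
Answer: 685091478/1657369 ≈ 413.36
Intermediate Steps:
V(S, C) = -4 + C + S (V(S, C) = -4 + (S + C) = -4 + (C + S) = -4 + C + S)
J = -1/23019 (J = 1/(-23019) = -1/23019 ≈ -4.3442e-5)
(-39828 + 10066)/(V(a(-4, 6 + 7), -57) + J) = (-39828 + 10066)/((-4 - 57 - 11) - 1/23019) = -29762/(-72 - 1/23019) = -29762/(-1657369/23019) = -29762*(-23019/1657369) = 685091478/1657369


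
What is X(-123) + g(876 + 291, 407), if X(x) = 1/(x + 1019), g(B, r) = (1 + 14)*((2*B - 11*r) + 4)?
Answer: -28748159/896 ≈ -32085.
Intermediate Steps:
g(B, r) = 60 - 165*r + 30*B (g(B, r) = 15*((-11*r + 2*B) + 4) = 15*(4 - 11*r + 2*B) = 60 - 165*r + 30*B)
X(x) = 1/(1019 + x)
X(-123) + g(876 + 291, 407) = 1/(1019 - 123) + (60 - 165*407 + 30*(876 + 291)) = 1/896 + (60 - 67155 + 30*1167) = 1/896 + (60 - 67155 + 35010) = 1/896 - 32085 = -28748159/896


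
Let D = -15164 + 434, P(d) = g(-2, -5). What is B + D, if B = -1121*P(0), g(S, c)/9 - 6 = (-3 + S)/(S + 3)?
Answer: -24819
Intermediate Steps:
g(S, c) = 54 + 9*(-3 + S)/(3 + S) (g(S, c) = 54 + 9*((-3 + S)/(S + 3)) = 54 + 9*((-3 + S)/(3 + S)) = 54 + 9*(-3 + S)/(3 + S))
P(d) = 9 (P(d) = 9*(15 + 7*(-2))/(3 - 2) = 9*(15 - 14)/1 = 9*1*1 = 9)
B = -10089 (B = -1121*9 = -10089)
D = -14730
B + D = -10089 - 14730 = -24819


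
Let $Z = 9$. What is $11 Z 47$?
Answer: $4653$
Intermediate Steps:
$11 Z 47 = 11 \cdot 9 \cdot 47 = 99 \cdot 47 = 4653$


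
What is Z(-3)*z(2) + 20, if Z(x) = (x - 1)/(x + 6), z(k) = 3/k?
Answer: 18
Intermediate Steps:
Z(x) = (-1 + x)/(6 + x)
Z(-3)*z(2) + 20 = ((-1 - 3)/(6 - 3))*(3/2) + 20 = (-4/3)*(3*(½)) + 20 = ((⅓)*(-4))*(3/2) + 20 = -4/3*3/2 + 20 = -2 + 20 = 18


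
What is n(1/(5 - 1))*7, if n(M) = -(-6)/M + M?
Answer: 679/4 ≈ 169.75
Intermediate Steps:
n(M) = M + 6/M (n(M) = 6/M + M = M + 6/M)
n(1/(5 - 1))*7 = (1/(5 - 1) + 6/(1/(5 - 1)))*7 = (1/4 + 6/(1/4))*7 = (1/4 + 6*4)*7 = (1/4 + 24)*7 = (97/4)*7 = 679/4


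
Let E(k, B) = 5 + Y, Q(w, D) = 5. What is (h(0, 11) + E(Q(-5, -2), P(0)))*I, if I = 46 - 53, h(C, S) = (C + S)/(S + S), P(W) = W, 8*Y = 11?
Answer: -385/8 ≈ -48.125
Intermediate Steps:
Y = 11/8 (Y = (⅛)*11 = 11/8 ≈ 1.3750)
E(k, B) = 51/8 (E(k, B) = 5 + 11/8 = 51/8)
h(C, S) = (C + S)/(2*S) (h(C, S) = (C + S)/((2*S)) = (C + S)*(1/(2*S)) = (C + S)/(2*S))
I = -7
(h(0, 11) + E(Q(-5, -2), P(0)))*I = ((½)*(0 + 11)/11 + 51/8)*(-7) = ((½)*(1/11)*11 + 51/8)*(-7) = (½ + 51/8)*(-7) = (55/8)*(-7) = -385/8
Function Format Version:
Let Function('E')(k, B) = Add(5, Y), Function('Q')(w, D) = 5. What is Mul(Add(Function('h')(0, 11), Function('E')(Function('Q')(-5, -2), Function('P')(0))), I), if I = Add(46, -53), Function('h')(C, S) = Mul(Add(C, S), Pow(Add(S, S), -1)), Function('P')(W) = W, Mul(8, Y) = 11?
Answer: Rational(-385, 8) ≈ -48.125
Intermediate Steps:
Y = Rational(11, 8) (Y = Mul(Rational(1, 8), 11) = Rational(11, 8) ≈ 1.3750)
Function('E')(k, B) = Rational(51, 8) (Function('E')(k, B) = Add(5, Rational(11, 8)) = Rational(51, 8))
Function('h')(C, S) = Mul(Rational(1, 2), Pow(S, -1), Add(C, S)) (Function('h')(C, S) = Mul(Add(C, S), Pow(Mul(2, S), -1)) = Mul(Add(C, S), Mul(Rational(1, 2), Pow(S, -1))) = Mul(Rational(1, 2), Pow(S, -1), Add(C, S)))
I = -7
Mul(Add(Function('h')(0, 11), Function('E')(Function('Q')(-5, -2), Function('P')(0))), I) = Mul(Add(Mul(Rational(1, 2), Pow(11, -1), Add(0, 11)), Rational(51, 8)), -7) = Mul(Add(Mul(Rational(1, 2), Rational(1, 11), 11), Rational(51, 8)), -7) = Mul(Add(Rational(1, 2), Rational(51, 8)), -7) = Mul(Rational(55, 8), -7) = Rational(-385, 8)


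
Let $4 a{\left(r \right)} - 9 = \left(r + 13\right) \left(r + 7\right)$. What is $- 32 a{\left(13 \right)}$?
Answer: $-4232$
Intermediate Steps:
$a{\left(r \right)} = \frac{9}{4} + \frac{\left(7 + r\right) \left(13 + r\right)}{4}$ ($a{\left(r \right)} = \frac{9}{4} + \frac{\left(r + 13\right) \left(r + 7\right)}{4} = \frac{9}{4} + \frac{\left(13 + r\right) \left(7 + r\right)}{4} = \frac{9}{4} + \frac{\left(7 + r\right) \left(13 + r\right)}{4}$)
$- 32 a{\left(13 \right)} = - 32 \left(25 + 5 \cdot 13 + \frac{13^{2}}{4}\right) = - 32 \left(25 + 65 + \frac{1}{4} \cdot 169\right) = - 32 \left(25 + 65 + \frac{169}{4}\right) = \left(-32\right) \frac{529}{4} = -4232$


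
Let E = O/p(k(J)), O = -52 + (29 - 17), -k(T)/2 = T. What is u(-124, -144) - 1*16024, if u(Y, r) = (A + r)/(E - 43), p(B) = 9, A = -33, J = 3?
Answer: -6840655/427 ≈ -16020.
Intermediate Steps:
k(T) = -2*T
O = -40 (O = -52 + 12 = -40)
E = -40/9 ≈ -4.4444
u(Y, r) = 297/427 - 9*r/427 (u(Y, r) = (-33 + r)/(-40/9 - 43) = (-33 + r)/(-427/9) = (-33 + r)*(-9/427) = 297/427 - 9*r/427)
u(-124, -144) - 1*16024 = (297/427 - 9/427*(-144)) - 1*16024 = (297/427 + 1296/427) - 16024 = 1593/427 - 16024 = -6840655/427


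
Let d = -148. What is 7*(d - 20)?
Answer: -1176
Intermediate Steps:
7*(d - 20) = 7*(-148 - 20) = 7*(-168) = -1176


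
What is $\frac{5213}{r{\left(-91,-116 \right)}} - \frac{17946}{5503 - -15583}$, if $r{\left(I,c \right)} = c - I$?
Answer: $- \frac{55184984}{263575} \approx -209.37$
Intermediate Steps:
$\frac{5213}{r{\left(-91,-116 \right)}} - \frac{17946}{5503 - -15583} = \frac{5213}{-116 - -91} - \frac{17946}{5503 - -15583} = \frac{5213}{-116 + 91} - \frac{17946}{5503 + 15583} = \frac{5213}{-25} - \frac{17946}{21086} = 5213 \left(- \frac{1}{25}\right) - \frac{8973}{10543} = - \frac{5213}{25} - \frac{8973}{10543} = - \frac{55184984}{263575}$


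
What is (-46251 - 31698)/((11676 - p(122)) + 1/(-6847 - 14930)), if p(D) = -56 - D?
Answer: -1697495373/258144557 ≈ -6.5758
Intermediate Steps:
(-46251 - 31698)/((11676 - p(122)) + 1/(-6847 - 14930)) = (-46251 - 31698)/((11676 - (-56 - 1*122)) + 1/(-6847 - 14930)) = -77949/((11676 - (-56 - 122)) + 1/(-21777)) = -77949/((11676 - 1*(-178)) - 1/21777) = -77949/((11676 + 178) - 1/21777) = -77949/(11854 - 1/21777) = -77949/258144557/21777 = -77949*21777/258144557 = -1697495373/258144557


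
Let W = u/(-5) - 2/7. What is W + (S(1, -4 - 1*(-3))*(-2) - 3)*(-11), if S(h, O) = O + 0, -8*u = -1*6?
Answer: 1479/140 ≈ 10.564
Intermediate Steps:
u = ¾ (u = -(-1)*6/8 = -⅛*(-6) = ¾ ≈ 0.75000)
W = -61/140 (W = (¾)/(-5) - 2/7 = (¾)*(-⅕) - 2*⅐ = -3/20 - 2/7 = -61/140 ≈ -0.43571)
S(h, O) = O
W + (S(1, -4 - 1*(-3))*(-2) - 3)*(-11) = -61/140 + ((-4 - 1*(-3))*(-2) - 3)*(-11) = -61/140 + ((-4 + 3)*(-2) - 3)*(-11) = -61/140 + (-1*(-2) - 3)*(-11) = -61/140 + (2 - 3)*(-11) = -61/140 - 1*(-11) = -61/140 + 11 = 1479/140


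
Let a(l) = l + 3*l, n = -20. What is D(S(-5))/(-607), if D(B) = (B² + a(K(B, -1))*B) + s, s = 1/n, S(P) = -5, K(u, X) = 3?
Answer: 701/12140 ≈ 0.057743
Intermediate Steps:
a(l) = 4*l
s = -1/20 (s = 1/(-20) = -1/20 ≈ -0.050000)
D(B) = -1/20 + B² + 12*B (D(B) = (B² + (4*3)*B) - 1/20 = (B² + 12*B) - 1/20 = -1/20 + B² + 12*B)
D(S(-5))/(-607) = (-1/20 + (-5)² + 12*(-5))/(-607) = (-1/20 + 25 - 60)*(-1/607) = -701/20*(-1/607) = 701/12140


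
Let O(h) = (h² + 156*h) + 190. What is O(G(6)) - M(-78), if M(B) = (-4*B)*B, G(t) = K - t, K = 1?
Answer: 23771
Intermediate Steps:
G(t) = 1 - t
M(B) = -4*B²
O(h) = 190 + h² + 156*h
O(G(6)) - M(-78) = (190 + (1 - 1*6)² + 156*(1 - 1*6)) - (-4)*(-78)² = (190 + (1 - 6)² + 156*(1 - 6)) - (-4)*6084 = (190 + (-5)² + 156*(-5)) - 1*(-24336) = (190 + 25 - 780) + 24336 = -565 + 24336 = 23771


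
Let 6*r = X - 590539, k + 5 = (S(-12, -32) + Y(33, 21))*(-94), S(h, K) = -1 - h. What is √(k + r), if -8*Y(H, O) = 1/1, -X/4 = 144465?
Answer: 5*I*√281895/6 ≈ 442.45*I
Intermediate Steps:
X = -577860 (X = -4*144465 = -577860)
Y(H, O) = -⅛ (Y(H, O) = -⅛/1 = -⅛*1 = -⅛)
k = -4109/4 (k = -5 + ((-1 - 1*(-12)) - ⅛)*(-94) = -5 + ((-1 + 12) - ⅛)*(-94) = -5 + (11 - ⅛)*(-94) = -5 + (87/8)*(-94) = -5 - 4089/4 = -4109/4 ≈ -1027.3)
r = -1168399/6 (r = (-577860 - 590539)/6 = (⅙)*(-1168399) = -1168399/6 ≈ -1.9473e+5)
√(k + r) = √(-4109/4 - 1168399/6) = √(-2349125/12) = 5*I*√281895/6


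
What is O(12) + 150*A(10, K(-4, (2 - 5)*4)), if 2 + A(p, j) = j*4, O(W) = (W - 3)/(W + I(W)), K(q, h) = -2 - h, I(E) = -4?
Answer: 45609/8 ≈ 5701.1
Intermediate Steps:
O(W) = (-3 + W)/(-4 + W) (O(W) = (W - 3)/(W - 4) = (-3 + W)/(-4 + W))
A(p, j) = -2 + 4*j (A(p, j) = -2 + j*4 = -2 + 4*j)
O(12) + 150*A(10, K(-4, (2 - 5)*4)) = (-3 + 12)/(-4 + 12) + 150*(-2 + 4*(-2 - (2 - 5)*4)) = 9/8 + 150*(-2 + 4*(-2 - (-3)*4)) = (1/8)*9 + 150*(-2 + 4*(-2 - 1*(-12))) = 9/8 + 150*(-2 + 4*(-2 + 12)) = 9/8 + 150*(-2 + 4*10) = 9/8 + 150*(-2 + 40) = 9/8 + 150*38 = 9/8 + 5700 = 45609/8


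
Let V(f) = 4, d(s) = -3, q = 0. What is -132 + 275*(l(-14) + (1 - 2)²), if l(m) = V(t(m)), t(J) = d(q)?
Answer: 1243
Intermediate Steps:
t(J) = -3
l(m) = 4
-132 + 275*(l(-14) + (1 - 2)²) = -132 + 275*(4 + (1 - 2)²) = -132 + 275*(4 + (-1)²) = -132 + 275*(4 + 1) = -132 + 275*5 = -132 + 1375 = 1243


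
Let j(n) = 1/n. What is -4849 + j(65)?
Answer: -315184/65 ≈ -4849.0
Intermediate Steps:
-4849 + j(65) = -4849 + 1/65 = -315184/65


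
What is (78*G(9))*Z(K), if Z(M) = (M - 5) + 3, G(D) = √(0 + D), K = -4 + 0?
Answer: -1404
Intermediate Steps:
K = -4
G(D) = √D
Z(M) = -2 + M (Z(M) = (-5 + M) + 3 = -2 + M)
(78*G(9))*Z(K) = (78*√9)*(-2 - 4) = (78*3)*(-6) = 234*(-6) = -1404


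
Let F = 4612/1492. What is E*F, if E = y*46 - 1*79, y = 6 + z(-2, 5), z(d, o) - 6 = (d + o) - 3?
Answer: 545369/373 ≈ 1462.1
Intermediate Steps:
z(d, o) = 3 + d + o (z(d, o) = 6 + ((d + o) - 3) = 6 + (-3 + d + o) = 3 + d + o)
y = 12 (y = 6 + (3 - 2 + 5) = 6 + 6 = 12)
F = 1153/373 (F = 4612*(1/1492) = 1153/373 ≈ 3.0912)
E = 473 (E = 12*46 - 1*79 = 552 - 79 = 473)
E*F = 473*(1153/373) = 545369/373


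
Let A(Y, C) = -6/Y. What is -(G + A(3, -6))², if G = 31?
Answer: -841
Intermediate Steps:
-(G + A(3, -6))² = -(31 - 6/3)² = -(31 - 6*⅓)² = -(31 - 2)² = -1*29² = -1*841 = -841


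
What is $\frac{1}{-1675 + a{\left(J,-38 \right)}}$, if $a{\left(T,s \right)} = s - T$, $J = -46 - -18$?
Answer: $- \frac{1}{1685} \approx -0.00059347$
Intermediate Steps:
$J = -28$ ($J = -46 + 18 = -28$)
$\frac{1}{-1675 + a{\left(J,-38 \right)}} = \frac{1}{-1675 - 10} = \frac{1}{-1685} = - \frac{1}{1685}$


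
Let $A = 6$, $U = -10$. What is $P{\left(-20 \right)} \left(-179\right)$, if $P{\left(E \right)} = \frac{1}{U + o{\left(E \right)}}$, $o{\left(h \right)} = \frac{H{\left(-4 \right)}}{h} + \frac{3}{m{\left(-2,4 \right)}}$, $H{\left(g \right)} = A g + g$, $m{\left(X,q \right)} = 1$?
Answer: $\frac{895}{28} \approx 31.964$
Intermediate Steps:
$H{\left(g \right)} = 7 g$ ($H{\left(g \right)} = 6 g + g = 7 g$)
$o{\left(h \right)} = 3 - \frac{28}{h}$ ($o{\left(h \right)} = \frac{7 \left(-4\right)}{h} + \frac{3}{1} = - \frac{28}{h} + 3 \cdot 1 = - \frac{28}{h} + 3 = 3 - \frac{28}{h}$)
$P{\left(E \right)} = \frac{1}{-7 - \frac{28}{E}}$ ($P{\left(E \right)} = \frac{1}{-10 + \left(3 - \frac{28}{E}\right)} = \frac{1}{-7 - \frac{28}{E}}$)
$P{\left(-20 \right)} \left(-179\right) = \frac{1}{7} \left(-20\right) \frac{1}{-4 - -20} \left(-179\right) = \frac{1}{7} \left(-20\right) \frac{1}{-4 + 20} \left(-179\right) = \frac{1}{7} \left(-20\right) \frac{1}{16} \left(-179\right) = \left(- \frac{5}{28}\right) \left(-179\right) = \frac{895}{28}$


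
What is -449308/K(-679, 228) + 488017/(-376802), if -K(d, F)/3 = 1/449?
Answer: 76015767240133/1130406 ≈ 6.7246e+7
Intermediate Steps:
K(d, F) = -3/449
-449308/K(-679, 228) + 488017/(-376802) = -449308/(-3/449) + 488017/(-376802) = -449308*(-449/3) + 488017*(-1/376802) = 201739292/3 - 488017/376802 = 76015767240133/1130406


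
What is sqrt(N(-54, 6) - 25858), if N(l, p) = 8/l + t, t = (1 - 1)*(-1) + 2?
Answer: 2*I*sqrt(523587)/9 ≈ 160.8*I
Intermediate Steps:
t = 2 (t = 0*(-1) + 2 = 0 + 2 = 2)
N(l, p) = 2 + 8/l (N(l, p) = 8/l + 2 = 2 + 8/l)
sqrt(N(-54, 6) - 25858) = sqrt((2 + 8/(-54)) - 25858) = sqrt((2 + 8*(-1/54)) - 25858) = sqrt((2 - 4/27) - 25858) = sqrt(50/27 - 25858) = sqrt(-698116/27) = 2*I*sqrt(523587)/9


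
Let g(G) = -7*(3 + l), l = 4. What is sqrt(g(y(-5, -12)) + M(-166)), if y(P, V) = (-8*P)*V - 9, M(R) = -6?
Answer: I*sqrt(55) ≈ 7.4162*I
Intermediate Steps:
y(P, V) = -9 - 8*P*V (y(P, V) = -8*P*V - 9 = -9 - 8*P*V)
g(G) = -49 (g(G) = -7*(3 + 4) = -7*7 = -49)
sqrt(g(y(-5, -12)) + M(-166)) = sqrt(-49 - 6) = sqrt(-55) = I*sqrt(55)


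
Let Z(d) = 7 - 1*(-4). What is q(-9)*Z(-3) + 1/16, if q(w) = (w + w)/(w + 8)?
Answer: 3169/16 ≈ 198.06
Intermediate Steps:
Z(d) = 11 (Z(d) = 7 + 4 = 11)
q(w) = 2*w/(8 + w) (q(w) = (2*w)/(8 + w) = 2*w/(8 + w))
q(-9)*Z(-3) + 1/16 = (2*(-9)/(8 - 9))*11 + 1/16 = (2*(-9)/(-1))*11 + 1/16 = (2*(-9)*(-1))*11 + 1/16 = 18*11 + 1/16 = 198 + 1/16 = 3169/16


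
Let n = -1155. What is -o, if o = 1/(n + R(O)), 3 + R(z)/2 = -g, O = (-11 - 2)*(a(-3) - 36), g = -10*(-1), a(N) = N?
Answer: 1/1181 ≈ 0.00084674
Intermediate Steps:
g = 10
O = 507 (O = (-11 - 2)*(-3 - 36) = -13*(-39) = 507)
R(z) = -26 (R(z) = -6 + 2*(-1*10) = -6 + 2*(-10) = -6 - 20 = -26)
o = -1/1181 (o = 1/(-1155 - 26) = 1/(-1181) = -1/1181 ≈ -0.00084674)
-o = -1*(-1/1181) = 1/1181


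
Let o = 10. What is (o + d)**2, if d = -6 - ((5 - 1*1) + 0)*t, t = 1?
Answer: 0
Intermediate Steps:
d = -10 (d = -6 - ((5 - 1*1) + 0) = -6 - ((5 - 1) + 0) = -6 - (4 + 0) = -6 - 4 = -10)
(o + d)**2 = (10 - 10)**2 = 0**2 = 0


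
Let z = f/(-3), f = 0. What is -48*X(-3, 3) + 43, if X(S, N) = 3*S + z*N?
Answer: 475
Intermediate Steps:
z = 0 (z = 0/(-3) = 0*(-⅓) = 0)
X(S, N) = 3*S (X(S, N) = 3*S + 0*N = 3*S + 0 = 3*S)
-48*X(-3, 3) + 43 = -144*(-3) + 43 = -48*(-9) + 43 = 432 + 43 = 475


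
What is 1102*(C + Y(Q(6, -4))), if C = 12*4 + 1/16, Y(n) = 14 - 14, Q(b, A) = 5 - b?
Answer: 423719/8 ≈ 52965.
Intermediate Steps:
Y(n) = 0
C = 769/16 (C = 48 + 1/16 = 769/16 ≈ 48.063)
1102*(C + Y(Q(6, -4))) = 1102*(769/16 + 0) = 1102*(769/16) = 423719/8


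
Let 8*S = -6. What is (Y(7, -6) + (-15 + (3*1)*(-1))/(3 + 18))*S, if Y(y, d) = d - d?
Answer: 9/14 ≈ 0.64286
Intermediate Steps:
Y(y, d) = 0
S = -¾ (S = (⅛)*(-6) = -¾ ≈ -0.75000)
(Y(7, -6) + (-15 + (3*1)*(-1))/(3 + 18))*S = (0 + (-15 + (3*1)*(-1))/(3 + 18))*(-¾) = (0 + (-15 + 3*(-1))/21)*(-¾) = (0 + (-15 - 3)*(1/21))*(-¾) = (0 - 18*1/21)*(-¾) = (0 - 6/7)*(-¾) = -6/7*(-¾) = 9/14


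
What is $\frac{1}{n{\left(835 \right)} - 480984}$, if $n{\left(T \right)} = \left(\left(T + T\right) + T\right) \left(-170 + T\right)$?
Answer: $\frac{1}{1184841} \approx 8.4399 \cdot 10^{-7}$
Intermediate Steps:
$n{\left(T \right)} = 3 T \left(-170 + T\right)$ ($n{\left(T \right)} = \left(2 T + T\right) \left(-170 + T\right) = 3 T \left(-170 + T\right)$)
$\frac{1}{n{\left(835 \right)} - 480984} = \frac{1}{3 \cdot 835 \left(-170 + 835\right) - 480984} = \frac{1}{3 \cdot 835 \cdot 665 - 480984} = \frac{1}{1665825 - 480984} = \frac{1}{1184841}$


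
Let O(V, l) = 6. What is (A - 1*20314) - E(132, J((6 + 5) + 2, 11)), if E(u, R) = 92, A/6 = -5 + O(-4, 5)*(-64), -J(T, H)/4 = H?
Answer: -22740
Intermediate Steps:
J(T, H) = -4*H
A = -2334 (A = 6*(-5 + 6*(-64)) = 6*(-5 - 384) = 6*(-389) = -2334)
(A - 1*20314) - E(132, J((6 + 5) + 2, 11)) = (-2334 - 1*20314) - 1*92 = (-2334 - 20314) - 92 = -22648 - 92 = -22740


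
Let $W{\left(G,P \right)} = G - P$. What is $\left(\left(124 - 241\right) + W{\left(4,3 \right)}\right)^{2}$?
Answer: $13456$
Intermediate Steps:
$\left(\left(124 - 241\right) + W{\left(4,3 \right)}\right)^{2} = \left(\left(124 - 241\right) + \left(4 - 3\right)\right)^{2} = \left(-117 + 1\right)^{2} = \left(-116\right)^{2} = 13456$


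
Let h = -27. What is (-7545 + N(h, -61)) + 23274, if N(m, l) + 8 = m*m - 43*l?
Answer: 19073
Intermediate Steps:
N(m, l) = -8 + m² - 43*l (N(m, l) = -8 + (m*m - 43*l) = -8 + (m² - 43*l) = -8 + m² - 43*l)
(-7545 + N(h, -61)) + 23274 = (-7545 + (-8 + (-27)² - 43*(-61))) + 23274 = (-7545 + (-8 + 729 + 2623)) + 23274 = (-7545 + 3344) + 23274 = -4201 + 23274 = 19073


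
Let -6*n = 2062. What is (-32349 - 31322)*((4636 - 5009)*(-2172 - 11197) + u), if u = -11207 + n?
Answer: -950306165789/3 ≈ -3.1677e+11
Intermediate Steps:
n = -1031/3 (n = -1/6*2062 = -1031/3 ≈ -343.67)
u = -34652/3 (u = -11207 - 1031/3 = -34652/3 ≈ -11551.)
(-32349 - 31322)*((4636 - 5009)*(-2172 - 11197) + u) = (-32349 - 31322)*((4636 - 5009)*(-2172 - 11197) - 34652/3) = -63671*(-373*(-13369) - 34652/3) = -63671*(4986637 - 34652/3) = -63671*14925259/3 = -950306165789/3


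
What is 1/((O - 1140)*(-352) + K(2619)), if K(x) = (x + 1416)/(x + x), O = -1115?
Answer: 1746/1385906305 ≈ 1.2598e-6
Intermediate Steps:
K(x) = (1416 + x)/(2*x) (K(x) = (1416 + x)/((2*x)) = (1416 + x)*(1/(2*x)) = (1416 + x)/(2*x))
1/((O - 1140)*(-352) + K(2619)) = 1/((-1115 - 1140)*(-352) + (½)*(1416 + 2619)/2619) = 1/(-2255*(-352) + (½)*(1/2619)*4035) = 1/(793760 + 1345/1746) = 1/(1385906305/1746) = 1746/1385906305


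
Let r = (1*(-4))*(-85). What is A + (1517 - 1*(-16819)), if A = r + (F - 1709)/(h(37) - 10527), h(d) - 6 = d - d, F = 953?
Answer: 3118904/167 ≈ 18676.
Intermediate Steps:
h(d) = 6 (h(d) = 6 + (d - d) = 6 + 0 = 6)
r = 340 (r = -4*(-85) = 340)
A = 56792/167 (A = 340 + (953 - 1709)/(6 - 10527) = 340 - 756/(-10521) = 340 - 756*(-1/10521) = 340 + 12/167 = 56792/167 ≈ 340.07)
A + (1517 - 1*(-16819)) = 56792/167 + (1517 - 1*(-16819)) = 56792/167 + (1517 + 16819) = 56792/167 + 18336 = 3118904/167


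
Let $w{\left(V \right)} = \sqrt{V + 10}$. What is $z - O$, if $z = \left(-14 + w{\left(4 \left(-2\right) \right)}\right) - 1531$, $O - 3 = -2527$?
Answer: $979 + \sqrt{2} \approx 980.41$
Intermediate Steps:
$w{\left(V \right)} = \sqrt{10 + V}$
$O = -2524$ ($O = 3 - 2527 = -2524$)
$z = -1545 + \sqrt{2}$ ($z = \left(-14 + \sqrt{10 + 4 \left(-2\right)}\right) - 1531 = \left(-14 + \sqrt{10 - 8}\right) - 1531 = \left(-14 + \sqrt{2}\right) - 1531 = -1545 + \sqrt{2} \approx -1543.6$)
$z - O = \left(-1545 + \sqrt{2}\right) - -2524 = \left(-1545 + \sqrt{2}\right) + 2524 = 979 + \sqrt{2}$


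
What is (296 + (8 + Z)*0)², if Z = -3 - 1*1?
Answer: 87616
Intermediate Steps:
Z = -4 (Z = -3 - 1 = -4)
(296 + (8 + Z)*0)² = (296 + (8 - 4)*0)² = (296 + 4*0)² = (296 + 0)² = 296² = 87616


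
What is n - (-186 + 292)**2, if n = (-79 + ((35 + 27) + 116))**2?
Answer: -1435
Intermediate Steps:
n = 9801 (n = (-79 + (62 + 116))**2 = (-79 + 178)**2 = 99**2 = 9801)
n - (-186 + 292)**2 = 9801 - (-186 + 292)**2 = 9801 - 1*106**2 = 9801 - 1*11236 = 9801 - 11236 = -1435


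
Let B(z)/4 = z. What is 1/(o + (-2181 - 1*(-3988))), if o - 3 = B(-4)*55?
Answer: 1/930 ≈ 0.0010753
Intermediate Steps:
B(z) = 4*z
o = -877 (o = 3 + (4*(-4))*55 = 3 - 16*55 = 3 - 880 = -877)
1/(o + (-2181 - 1*(-3988))) = 1/(-877 + (-2181 - 1*(-3988))) = 1/(-877 + (-2181 + 3988)) = 1/(-877 + 1807) = 1/930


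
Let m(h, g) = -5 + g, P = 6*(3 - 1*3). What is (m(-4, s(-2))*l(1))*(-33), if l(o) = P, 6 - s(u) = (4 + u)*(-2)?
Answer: 0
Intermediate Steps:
s(u) = 14 + 2*u (s(u) = 6 - (4 + u)*(-2) = 6 - (-8 - 2*u) = 6 + (8 + 2*u) = 14 + 2*u)
P = 0 (P = 6*(3 - 3) = 6*0 = 0)
l(o) = 0
(m(-4, s(-2))*l(1))*(-33) = ((-5 + (14 + 2*(-2)))*0)*(-33) = ((-5 + (14 - 4))*0)*(-33) = ((-5 + 10)*0)*(-33) = (5*0)*(-33) = 0*(-33) = 0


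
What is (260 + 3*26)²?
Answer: 114244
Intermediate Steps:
(260 + 3*26)² = (260 + 78)² = 338² = 114244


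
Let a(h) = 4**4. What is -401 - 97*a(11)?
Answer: -25233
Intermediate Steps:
a(h) = 256
-401 - 97*a(11) = -401 - 97*256 = -401 - 24832 = -25233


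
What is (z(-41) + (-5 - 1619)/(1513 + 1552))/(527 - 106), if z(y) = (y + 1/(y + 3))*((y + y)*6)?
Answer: 1175439554/24516935 ≈ 47.944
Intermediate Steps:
z(y) = 12*y*(y + 1/(3 + y)) (z(y) = (y + 1/(3 + y))*((2*y)*6) = (y + 1/(3 + y))*(12*y) = 12*y*(y + 1/(3 + y)))
(z(-41) + (-5 - 1619)/(1513 + 1552))/(527 - 106) = (12*(-41)*(1 + (-41)**2 + 3*(-41))/(3 - 41) + (-5 - 1619)/(1513 + 1552))/(527 - 106) = (12*(-41)*(1 + 1681 - 123)/(-38) - 1624/3065)/421 = (12*(-41)*(-1/38)*1559 - 1624*1/3065)*(1/421) = (383514/19 - 1624/3065)*(1/421) = (1175439554/58235)*(1/421) = 1175439554/24516935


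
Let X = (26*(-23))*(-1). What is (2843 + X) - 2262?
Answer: 1179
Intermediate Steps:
X = 598 (X = -598*(-1) = 598)
(2843 + X) - 2262 = (2843 + 598) - 2262 = 3441 - 2262 = 1179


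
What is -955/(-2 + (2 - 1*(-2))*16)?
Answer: -955/62 ≈ -15.403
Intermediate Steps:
-955/(-2 + (2 - 1*(-2))*16) = -955/(-2 + (2 + 2)*16) = -955/(-2 + 4*16) = -955/(-2 + 64) = -955/62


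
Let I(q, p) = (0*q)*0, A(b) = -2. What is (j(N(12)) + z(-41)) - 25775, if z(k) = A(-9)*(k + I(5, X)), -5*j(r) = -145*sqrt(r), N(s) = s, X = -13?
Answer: -25693 + 58*sqrt(3) ≈ -25593.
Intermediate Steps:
I(q, p) = 0 (I(q, p) = 0*0 = 0)
j(r) = 29*sqrt(r) (j(r) = -(-29)*sqrt(r) = 29*sqrt(r))
z(k) = -2*k (z(k) = -2*(k + 0) = -2*k)
(j(N(12)) + z(-41)) - 25775 = (29*sqrt(12) - 2*(-41)) - 25775 = (29*(2*sqrt(3)) + 82) - 25775 = (58*sqrt(3) + 82) - 25775 = (82 + 58*sqrt(3)) - 25775 = -25693 + 58*sqrt(3)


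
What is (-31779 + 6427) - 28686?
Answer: -54038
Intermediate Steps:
(-31779 + 6427) - 28686 = -25352 - 28686 = -54038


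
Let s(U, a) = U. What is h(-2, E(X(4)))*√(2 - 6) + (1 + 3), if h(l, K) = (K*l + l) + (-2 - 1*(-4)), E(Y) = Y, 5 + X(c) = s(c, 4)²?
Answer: 4 - 44*I ≈ 4.0 - 44.0*I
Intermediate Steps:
X(c) = -5 + c²
h(l, K) = 2 + l + K*l (h(l, K) = (l + K*l) + (-2 + 4) = (l + K*l) + 2 = 2 + l + K*l)
h(-2, E(X(4)))*√(2 - 6) + (1 + 3) = (2 - 2 + (-5 + 4²)*(-2))*√(2 - 6) + (1 + 3) = (2 - 2 + (-5 + 16)*(-2))*√(-4) + 4 = (2 - 2 + 11*(-2))*(2*I) + 4 = (2 - 2 - 22)*(2*I) + 4 = -44*I + 4 = 4 - 44*I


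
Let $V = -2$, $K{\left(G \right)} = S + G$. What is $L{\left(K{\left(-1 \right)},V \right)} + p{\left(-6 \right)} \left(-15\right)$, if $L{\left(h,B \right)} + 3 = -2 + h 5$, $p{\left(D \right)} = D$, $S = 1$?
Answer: $85$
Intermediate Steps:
$K{\left(G \right)} = 1 + G$
$L{\left(h,B \right)} = -5 + 5 h$ ($L{\left(h,B \right)} = -3 + \left(-2 + h 5\right) = -3 + \left(-2 + 5 h\right) = -5 + 5 h$)
$L{\left(K{\left(-1 \right)},V \right)} + p{\left(-6 \right)} \left(-15\right) = \left(-5 + 5 \left(1 - 1\right)\right) - -90 = \left(-5 + 5 \cdot 0\right) + 90 = \left(-5 + 0\right) + 90 = -5 + 90 = 85$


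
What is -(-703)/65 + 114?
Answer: 8113/65 ≈ 124.82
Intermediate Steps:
-(-703)/65 + 114 = -37*(-19/65) + 114 = 703/65 + 114 = 8113/65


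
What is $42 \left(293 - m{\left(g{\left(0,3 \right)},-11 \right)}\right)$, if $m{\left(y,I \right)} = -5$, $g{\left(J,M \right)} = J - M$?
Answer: $12516$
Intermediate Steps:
$42 \left(293 - m{\left(g{\left(0,3 \right)},-11 \right)}\right) = 42 \left(293 - -5\right) = 42 \left(293 + 5\right) = 42 \cdot 298 = 12516$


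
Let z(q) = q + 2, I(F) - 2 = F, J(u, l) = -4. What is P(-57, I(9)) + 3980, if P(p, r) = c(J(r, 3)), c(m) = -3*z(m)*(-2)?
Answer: 3968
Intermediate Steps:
I(F) = 2 + F
z(q) = 2 + q
c(m) = 12 + 6*m (c(m) = -3*(2 + m)*(-2) = (-6 - 3*m)*(-2) = 12 + 6*m)
P(p, r) = -12 (P(p, r) = 12 + 6*(-4) = 12 - 24 = -12)
P(-57, I(9)) + 3980 = -12 + 3980 = 3968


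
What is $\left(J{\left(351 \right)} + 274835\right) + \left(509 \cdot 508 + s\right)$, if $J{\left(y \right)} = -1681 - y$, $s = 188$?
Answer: $531563$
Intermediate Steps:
$\left(J{\left(351 \right)} + 274835\right) + \left(509 \cdot 508 + s\right) = \left(\left(-1681 - 351\right) + 274835\right) + \left(509 \cdot 508 + 188\right) = \left(\left(-1681 - 351\right) + 274835\right) + \left(258572 + 188\right) = \left(-2032 + 274835\right) + 258760 = 272803 + 258760 = 531563$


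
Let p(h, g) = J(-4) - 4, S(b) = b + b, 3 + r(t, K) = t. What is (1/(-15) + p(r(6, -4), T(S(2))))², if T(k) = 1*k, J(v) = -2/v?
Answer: 11449/900 ≈ 12.721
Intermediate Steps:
r(t, K) = -3 + t
S(b) = 2*b
T(k) = k
p(h, g) = -7/2 (p(h, g) = -2/(-4) - 4 = -2*(-¼) - 4 = ½ - 4 = -7/2)
(1/(-15) + p(r(6, -4), T(S(2))))² = (1/(-15) - 7/2)² = (-1/15 - 7/2)² = (-107/30)² = 11449/900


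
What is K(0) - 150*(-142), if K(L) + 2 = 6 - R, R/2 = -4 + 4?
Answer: 21304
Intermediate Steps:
R = 0 (R = 2*(-4 + 4) = 2*0 = 0)
K(L) = 4 (K(L) = -2 + (6 - 1*0) = -2 + (6 + 0) = -2 + 6 = 4)
K(0) - 150*(-142) = 4 - 150*(-142) = 4 + 21300 = 21304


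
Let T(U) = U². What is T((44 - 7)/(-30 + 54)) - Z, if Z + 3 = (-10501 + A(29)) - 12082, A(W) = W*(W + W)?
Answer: 12042073/576 ≈ 20906.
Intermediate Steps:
A(W) = 2*W² (A(W) = W*(2*W) = 2*W²)
Z = -20904 (Z = -3 + ((-10501 + 2*29²) - 12082) = -3 + ((-10501 + 2*841) - 12082) = -3 + ((-10501 + 1682) - 12082) = -3 + (-8819 - 12082) = -3 - 20901 = -20904)
T((44 - 7)/(-30 + 54)) - Z = ((44 - 7)/(-30 + 54))² - 1*(-20904) = (37/24)² + 20904 = 1369/576 + 20904 = 12042073/576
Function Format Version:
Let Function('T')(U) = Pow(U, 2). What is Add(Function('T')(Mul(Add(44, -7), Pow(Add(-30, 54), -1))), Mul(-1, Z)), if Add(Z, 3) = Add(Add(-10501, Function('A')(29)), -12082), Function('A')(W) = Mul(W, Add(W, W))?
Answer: Rational(12042073, 576) ≈ 20906.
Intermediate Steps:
Function('A')(W) = Mul(2, Pow(W, 2)) (Function('A')(W) = Mul(W, Mul(2, W)) = Mul(2, Pow(W, 2)))
Z = -20904 (Z = Add(-3, Add(Add(-10501, Mul(2, Pow(29, 2))), -12082)) = Add(-3, Add(Add(-10501, Mul(2, 841)), -12082)) = Add(-3, Add(Add(-10501, 1682), -12082)) = Add(-3, Add(-8819, -12082)) = Add(-3, -20901) = -20904)
Add(Function('T')(Mul(Add(44, -7), Pow(Add(-30, 54), -1))), Mul(-1, Z)) = Add(Pow(Mul(Add(44, -7), Pow(Add(-30, 54), -1)), 2), Mul(-1, -20904)) = Add(Pow(Mul(37, Pow(24, -1)), 2), 20904) = Add(Pow(Mul(37, Rational(1, 24)), 2), 20904) = Add(Pow(Rational(37, 24), 2), 20904) = Add(Rational(1369, 576), 20904) = Rational(12042073, 576)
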